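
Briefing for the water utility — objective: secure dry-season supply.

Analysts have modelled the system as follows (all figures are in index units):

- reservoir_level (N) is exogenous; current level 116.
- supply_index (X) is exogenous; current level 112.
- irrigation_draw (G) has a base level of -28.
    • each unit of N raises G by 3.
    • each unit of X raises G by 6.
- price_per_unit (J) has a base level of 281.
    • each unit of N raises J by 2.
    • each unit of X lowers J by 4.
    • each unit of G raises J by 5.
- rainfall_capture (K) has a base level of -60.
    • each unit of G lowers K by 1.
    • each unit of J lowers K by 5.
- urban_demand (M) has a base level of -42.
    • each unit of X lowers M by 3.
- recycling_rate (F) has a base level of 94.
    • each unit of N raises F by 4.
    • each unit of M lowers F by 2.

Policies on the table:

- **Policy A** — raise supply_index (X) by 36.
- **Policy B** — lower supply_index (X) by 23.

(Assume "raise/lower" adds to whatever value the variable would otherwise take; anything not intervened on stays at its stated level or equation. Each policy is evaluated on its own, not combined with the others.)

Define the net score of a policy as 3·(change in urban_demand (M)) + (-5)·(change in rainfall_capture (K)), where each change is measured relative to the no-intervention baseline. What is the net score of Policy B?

Baseline:
  N = 116
  X = 112
  G = -28 + 3·116 + 6·112 = 992
  J = 281 + 2·116 − 4·112 + 5·992 = 5025
  K = -60 − 992 − 5·5025 = -26177
  M = -42 − 3·112 = -378
Policy B (X − 23):
  N = 116
  X = 112 − 23 = 89
  G = -28 + 3·116 + 6·89 = 854
  J = 281 + 2·116 − 4·89 + 5·854 = 4427
  K = -60 − 854 − 5·4427 = -23049
  M = -42 − 3·89 = -309
ΔM = -309 − (-378) = 69; ΔK = -23049 − (-26177) = 3128
Score = 3·69 + (-5)·3128 = -15433

-15433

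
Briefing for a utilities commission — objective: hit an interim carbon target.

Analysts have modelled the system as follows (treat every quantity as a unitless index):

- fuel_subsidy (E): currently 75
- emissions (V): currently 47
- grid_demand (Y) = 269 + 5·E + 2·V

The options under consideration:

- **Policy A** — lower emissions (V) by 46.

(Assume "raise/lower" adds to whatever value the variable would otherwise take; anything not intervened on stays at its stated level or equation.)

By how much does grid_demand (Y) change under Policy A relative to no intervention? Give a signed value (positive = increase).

Baseline:
  E = 75
  V = 47
  Y = 269 + 5·75 + 2·47 = 738
Policy A (V − 46):
  E = 75
  V = 47 − 46 = 1
  Y = 269 + 5·75 + 2·1 = 646
Change in Y: 646 − 738 = -92

-92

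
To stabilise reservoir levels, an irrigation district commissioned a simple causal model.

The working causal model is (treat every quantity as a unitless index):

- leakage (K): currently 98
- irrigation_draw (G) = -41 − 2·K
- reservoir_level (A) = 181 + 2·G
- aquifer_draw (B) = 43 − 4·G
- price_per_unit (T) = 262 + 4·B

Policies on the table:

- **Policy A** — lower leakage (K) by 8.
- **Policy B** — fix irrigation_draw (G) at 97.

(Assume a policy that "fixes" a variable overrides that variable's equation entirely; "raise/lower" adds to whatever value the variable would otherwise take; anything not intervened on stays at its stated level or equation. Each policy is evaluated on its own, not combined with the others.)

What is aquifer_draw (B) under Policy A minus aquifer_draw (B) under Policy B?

1272

Policy A (K − 8):
  K = 98 − 8 = 90
  G = -41 − 2·90 = -221
  B = 43 − 4·(-221) = 927
Policy B (G := 97):
  K = 98
  G = 97
  B = 43 − 4·97 = -345
B: 927 − (-345) = 1272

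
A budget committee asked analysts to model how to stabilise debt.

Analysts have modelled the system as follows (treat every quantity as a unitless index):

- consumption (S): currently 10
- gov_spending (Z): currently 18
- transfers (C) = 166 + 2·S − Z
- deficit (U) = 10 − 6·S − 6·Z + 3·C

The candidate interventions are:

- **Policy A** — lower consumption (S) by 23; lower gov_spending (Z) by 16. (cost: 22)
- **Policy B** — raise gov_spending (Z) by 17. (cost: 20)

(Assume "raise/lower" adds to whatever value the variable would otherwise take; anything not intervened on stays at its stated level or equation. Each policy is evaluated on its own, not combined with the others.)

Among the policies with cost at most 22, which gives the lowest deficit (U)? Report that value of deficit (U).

193

Policy A (S − 23, Z − 16):
  S = 10 − 23 = -13
  Z = 18 − 16 = 2
  C = 166 + 2·(-13) − 2 = 138
  U = 10 − 6·(-13) − 6·2 + 3·138 = 490
Policy B (Z + 17):
  S = 10
  Z = 18 + 17 = 35
  C = 166 + 2·10 − 35 = 151
  U = 10 − 6·10 − 6·35 + 3·151 = 193
Comparing — Policy A: U=490, Policy B: U=193. Lowest is 193 (Policy B).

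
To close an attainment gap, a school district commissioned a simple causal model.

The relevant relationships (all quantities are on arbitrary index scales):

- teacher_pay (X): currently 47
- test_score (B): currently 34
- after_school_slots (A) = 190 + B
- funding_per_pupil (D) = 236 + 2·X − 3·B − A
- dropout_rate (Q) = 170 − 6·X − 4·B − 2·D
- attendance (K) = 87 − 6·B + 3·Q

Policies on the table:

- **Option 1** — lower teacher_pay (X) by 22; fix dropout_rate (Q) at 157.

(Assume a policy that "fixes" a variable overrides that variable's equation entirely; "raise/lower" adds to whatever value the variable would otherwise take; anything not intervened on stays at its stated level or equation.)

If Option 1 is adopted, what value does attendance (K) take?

Option 1 (X − 22, Q := 157):
  X = 47 − 22 = 25
  B = 34
  A = 190 + 34 = 224
  D = 236 + 2·25 − 3·34 − 224 = -40
  Q = 157
  K = 87 − 6·34 + 3·157 = 354

354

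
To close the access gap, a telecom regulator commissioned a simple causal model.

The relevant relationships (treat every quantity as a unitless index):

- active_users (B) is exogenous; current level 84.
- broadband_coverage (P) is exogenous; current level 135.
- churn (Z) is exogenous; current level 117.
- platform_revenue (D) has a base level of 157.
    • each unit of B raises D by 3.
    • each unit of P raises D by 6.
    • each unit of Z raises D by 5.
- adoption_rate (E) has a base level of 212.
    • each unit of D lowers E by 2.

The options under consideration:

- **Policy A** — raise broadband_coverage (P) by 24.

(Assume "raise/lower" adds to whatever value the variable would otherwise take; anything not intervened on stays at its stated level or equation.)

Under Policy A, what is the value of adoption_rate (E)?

Policy A (P + 24):
  B = 84
  P = 135 + 24 = 159
  Z = 117
  D = 157 + 3·84 + 6·159 + 5·117 = 1948
  E = 212 − 2·1948 = -3684

-3684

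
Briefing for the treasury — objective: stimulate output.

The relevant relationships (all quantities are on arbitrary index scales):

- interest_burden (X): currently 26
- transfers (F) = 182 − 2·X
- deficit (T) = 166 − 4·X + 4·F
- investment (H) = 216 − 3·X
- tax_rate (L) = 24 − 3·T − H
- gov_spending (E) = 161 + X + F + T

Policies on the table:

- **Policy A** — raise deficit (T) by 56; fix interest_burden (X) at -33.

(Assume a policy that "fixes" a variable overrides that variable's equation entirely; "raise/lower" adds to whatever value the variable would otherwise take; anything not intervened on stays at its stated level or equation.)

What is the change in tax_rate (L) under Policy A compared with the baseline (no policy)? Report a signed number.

-2469

Baseline:
  X = 26
  F = 182 − 2·26 = 130
  T = 166 − 4·26 + 4·130 = 582
  H = 216 − 3·26 = 138
  L = 24 − 3·582 − 138 = -1860
Policy A (T + 56, X := -33):
  X = -33
  F = 182 − 2·(-33) = 248
  T = 166 − 4·(-33) + 4·248 (+56 from intervention) = 1346
  H = 216 − 3·(-33) = 315
  L = 24 − 3·1346 − 315 = -4329
Change in L: -4329 − (-1860) = -2469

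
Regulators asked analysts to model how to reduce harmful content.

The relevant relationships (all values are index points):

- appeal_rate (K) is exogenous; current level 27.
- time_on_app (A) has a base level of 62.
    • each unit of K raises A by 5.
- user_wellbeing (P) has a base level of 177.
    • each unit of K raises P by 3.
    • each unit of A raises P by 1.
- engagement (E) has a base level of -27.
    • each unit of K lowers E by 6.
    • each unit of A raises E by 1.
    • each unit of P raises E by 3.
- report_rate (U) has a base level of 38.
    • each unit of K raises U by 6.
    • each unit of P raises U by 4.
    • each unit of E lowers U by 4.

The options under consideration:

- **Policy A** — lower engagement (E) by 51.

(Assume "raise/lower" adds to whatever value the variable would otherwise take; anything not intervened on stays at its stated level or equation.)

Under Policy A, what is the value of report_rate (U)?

-3268

Policy A (E − 51):
  K = 27
  A = 62 + 5·27 = 197
  P = 177 + 3·27 + 197 = 455
  E = -27 − 6·27 + 197 + 3·455 (−51 from intervention) = 1322
  U = 38 + 6·27 + 4·455 − 4·1322 = -3268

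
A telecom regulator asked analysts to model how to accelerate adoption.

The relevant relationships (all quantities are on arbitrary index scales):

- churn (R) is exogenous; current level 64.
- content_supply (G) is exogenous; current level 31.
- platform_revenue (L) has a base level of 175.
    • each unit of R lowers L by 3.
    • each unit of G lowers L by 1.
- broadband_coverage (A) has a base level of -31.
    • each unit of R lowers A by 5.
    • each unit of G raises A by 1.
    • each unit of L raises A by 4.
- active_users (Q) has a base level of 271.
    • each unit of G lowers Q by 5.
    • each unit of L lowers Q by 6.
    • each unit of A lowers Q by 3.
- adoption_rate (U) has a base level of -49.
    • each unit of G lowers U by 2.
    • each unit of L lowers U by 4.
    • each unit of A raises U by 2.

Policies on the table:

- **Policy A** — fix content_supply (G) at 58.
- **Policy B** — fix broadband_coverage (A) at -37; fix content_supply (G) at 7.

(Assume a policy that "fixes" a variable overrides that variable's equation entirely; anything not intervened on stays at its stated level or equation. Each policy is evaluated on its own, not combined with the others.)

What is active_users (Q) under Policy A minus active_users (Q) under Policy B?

Policy A (G := 58):
  R = 64
  G = 58
  L = 175 − 3·64 − 58 = -75
  A = -31 − 5·64 + 58 + 4·(-75) = -593
  Q = 271 − 5·58 − 6·(-75) − 3·(-593) = 2210
Policy B (A := -37, G := 7):
  R = 64
  G = 7
  L = 175 − 3·64 − 7 = -24
  A = -37
  Q = 271 − 5·7 − 6·(-24) − 3·(-37) = 491
Q: 2210 − 491 = 1719

1719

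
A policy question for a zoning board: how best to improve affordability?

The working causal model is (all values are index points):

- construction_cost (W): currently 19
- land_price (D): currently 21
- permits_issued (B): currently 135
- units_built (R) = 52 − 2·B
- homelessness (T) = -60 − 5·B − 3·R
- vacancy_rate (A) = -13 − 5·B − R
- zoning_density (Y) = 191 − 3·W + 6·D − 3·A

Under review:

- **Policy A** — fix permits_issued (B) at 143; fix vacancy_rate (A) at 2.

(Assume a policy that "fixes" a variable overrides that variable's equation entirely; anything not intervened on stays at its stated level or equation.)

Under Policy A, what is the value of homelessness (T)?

Policy A (B := 143, A := 2):
  B = 143
  R = 52 − 2·143 = -234
  T = -60 − 5·143 − 3·(-234) = -73

-73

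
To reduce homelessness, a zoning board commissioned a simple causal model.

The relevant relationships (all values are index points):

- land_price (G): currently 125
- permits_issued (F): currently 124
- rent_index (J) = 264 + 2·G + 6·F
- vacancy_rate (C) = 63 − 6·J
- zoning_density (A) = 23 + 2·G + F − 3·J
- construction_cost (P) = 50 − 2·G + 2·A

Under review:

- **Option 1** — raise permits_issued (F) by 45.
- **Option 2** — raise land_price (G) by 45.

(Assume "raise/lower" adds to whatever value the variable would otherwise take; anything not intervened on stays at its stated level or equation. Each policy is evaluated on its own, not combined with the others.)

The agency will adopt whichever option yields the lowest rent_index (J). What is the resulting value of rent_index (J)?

Option 1 (F + 45):
  G = 125
  F = 124 + 45 = 169
  J = 264 + 2·125 + 6·169 = 1528
Option 2 (G + 45):
  G = 125 + 45 = 170
  F = 124
  J = 264 + 2·170 + 6·124 = 1348
Comparing — Option 1: J=1528, Option 2: J=1348. Lowest is 1348 (Option 2).

1348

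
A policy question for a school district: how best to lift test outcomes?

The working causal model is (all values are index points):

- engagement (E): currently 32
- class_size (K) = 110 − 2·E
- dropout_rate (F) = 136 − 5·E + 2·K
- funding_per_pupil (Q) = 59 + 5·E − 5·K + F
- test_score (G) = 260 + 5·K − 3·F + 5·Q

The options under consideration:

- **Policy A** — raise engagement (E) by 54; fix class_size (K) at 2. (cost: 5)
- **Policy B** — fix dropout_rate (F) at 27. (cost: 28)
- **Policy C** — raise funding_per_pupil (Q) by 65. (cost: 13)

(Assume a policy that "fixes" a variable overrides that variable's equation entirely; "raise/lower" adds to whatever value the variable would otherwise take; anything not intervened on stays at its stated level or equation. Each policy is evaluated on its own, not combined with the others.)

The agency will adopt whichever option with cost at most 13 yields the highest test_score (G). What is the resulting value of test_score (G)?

2085

Policy A (E + 54, K := 2):
  E = 32 + 54 = 86
  K = 2
  F = 136 − 5·86 + 2·2 = -290
  Q = 59 + 5·86 − 5·2 + (-290) = 189
  G = 260 + 5·2 − 3·(-290) + 5·189 = 2085
Policy C (Q + 65):
  E = 32
  K = 110 − 2·32 = 46
  F = 136 − 5·32 + 2·46 = 68
  Q = 59 + 5·32 − 5·46 + 68 (+65 from intervention) = 122
  G = 260 + 5·46 − 3·68 + 5·122 = 896
Comparing — Policy A: G=2085, Policy C: G=896. Highest is 2085 (Policy A).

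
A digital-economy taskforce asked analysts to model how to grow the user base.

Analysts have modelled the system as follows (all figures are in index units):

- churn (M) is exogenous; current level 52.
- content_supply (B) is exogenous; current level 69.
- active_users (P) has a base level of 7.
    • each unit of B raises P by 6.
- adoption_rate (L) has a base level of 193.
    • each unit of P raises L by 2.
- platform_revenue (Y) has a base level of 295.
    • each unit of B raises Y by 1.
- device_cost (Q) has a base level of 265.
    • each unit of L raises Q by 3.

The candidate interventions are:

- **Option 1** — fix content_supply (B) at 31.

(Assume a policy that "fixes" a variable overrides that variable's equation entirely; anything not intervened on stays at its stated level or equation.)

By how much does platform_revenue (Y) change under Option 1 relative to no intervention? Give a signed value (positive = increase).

Baseline:
  B = 69
  Y = 295 + 69 = 364
Option 1 (B := 31):
  B = 31
  Y = 295 + 31 = 326
Change in Y: 326 − 364 = -38

-38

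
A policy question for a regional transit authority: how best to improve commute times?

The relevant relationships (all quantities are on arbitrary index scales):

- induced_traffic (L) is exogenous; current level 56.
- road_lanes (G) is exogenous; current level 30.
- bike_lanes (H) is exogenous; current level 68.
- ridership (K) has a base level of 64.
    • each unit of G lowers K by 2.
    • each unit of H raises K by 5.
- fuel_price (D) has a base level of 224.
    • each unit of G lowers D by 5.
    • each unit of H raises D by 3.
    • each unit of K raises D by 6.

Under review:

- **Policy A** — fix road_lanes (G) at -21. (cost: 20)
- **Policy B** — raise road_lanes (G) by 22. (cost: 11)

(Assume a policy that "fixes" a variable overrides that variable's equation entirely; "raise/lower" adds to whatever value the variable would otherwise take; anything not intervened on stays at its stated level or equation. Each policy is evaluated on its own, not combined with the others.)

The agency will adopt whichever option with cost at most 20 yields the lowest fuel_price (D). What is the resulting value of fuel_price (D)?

1968

Policy A (G := -21):
  G = -21
  H = 68
  K = 64 − 2·(-21) + 5·68 = 446
  D = 224 − 5·(-21) + 3·68 + 6·446 = 3209
Policy B (G + 22):
  G = 30 + 22 = 52
  H = 68
  K = 64 − 2·52 + 5·68 = 300
  D = 224 − 5·52 + 3·68 + 6·300 = 1968
Comparing — Policy A: D=3209, Policy B: D=1968. Lowest is 1968 (Policy B).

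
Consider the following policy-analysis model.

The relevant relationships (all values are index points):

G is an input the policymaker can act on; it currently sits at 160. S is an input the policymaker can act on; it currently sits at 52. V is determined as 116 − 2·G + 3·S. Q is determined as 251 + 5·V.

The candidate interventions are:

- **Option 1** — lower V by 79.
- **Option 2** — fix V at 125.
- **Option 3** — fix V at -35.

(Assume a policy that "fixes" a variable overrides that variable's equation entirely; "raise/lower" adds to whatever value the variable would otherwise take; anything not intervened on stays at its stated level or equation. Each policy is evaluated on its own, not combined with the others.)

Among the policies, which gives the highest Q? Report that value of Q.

Option 1 (V − 79):
  G = 160
  S = 52
  V = 116 − 2·160 + 3·52 (−79 from intervention) = -127
  Q = 251 + 5·(-127) = -384
Option 2 (V := 125):
  G = 160
  S = 52
  V = 125
  Q = 251 + 5·125 = 876
Option 3 (V := -35):
  G = 160
  S = 52
  V = -35
  Q = 251 + 5·(-35) = 76
Comparing — Option 1: Q=-384, Option 2: Q=876, Option 3: Q=76. Highest is 876 (Option 2).

876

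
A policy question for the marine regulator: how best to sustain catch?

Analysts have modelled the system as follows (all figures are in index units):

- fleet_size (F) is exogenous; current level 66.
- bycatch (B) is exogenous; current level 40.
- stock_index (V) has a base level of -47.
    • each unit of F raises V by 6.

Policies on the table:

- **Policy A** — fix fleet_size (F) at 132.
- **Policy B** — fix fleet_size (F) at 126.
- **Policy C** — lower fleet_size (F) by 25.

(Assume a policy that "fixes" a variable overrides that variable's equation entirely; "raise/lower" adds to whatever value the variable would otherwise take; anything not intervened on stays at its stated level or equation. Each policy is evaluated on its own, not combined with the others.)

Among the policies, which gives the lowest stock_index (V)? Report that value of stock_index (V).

Policy A (F := 132):
  F = 132
  V = -47 + 6·132 = 745
Policy B (F := 126):
  F = 126
  V = -47 + 6·126 = 709
Policy C (F − 25):
  F = 66 − 25 = 41
  V = -47 + 6·41 = 199
Comparing — Policy A: V=745, Policy B: V=709, Policy C: V=199. Lowest is 199 (Policy C).

199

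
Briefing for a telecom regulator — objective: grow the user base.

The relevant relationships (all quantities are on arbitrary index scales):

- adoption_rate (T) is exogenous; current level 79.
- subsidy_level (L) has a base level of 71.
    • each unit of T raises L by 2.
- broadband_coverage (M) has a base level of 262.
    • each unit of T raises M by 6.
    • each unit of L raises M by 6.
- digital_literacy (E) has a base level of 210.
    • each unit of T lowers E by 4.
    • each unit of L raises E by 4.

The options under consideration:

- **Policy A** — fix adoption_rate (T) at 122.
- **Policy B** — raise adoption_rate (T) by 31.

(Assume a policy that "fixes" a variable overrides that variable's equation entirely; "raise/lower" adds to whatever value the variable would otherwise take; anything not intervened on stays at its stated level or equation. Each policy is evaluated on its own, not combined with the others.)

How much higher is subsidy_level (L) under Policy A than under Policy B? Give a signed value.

Policy A (T := 122):
  T = 122
  L = 71 + 2·122 = 315
Policy B (T + 31):
  T = 79 + 31 = 110
  L = 71 + 2·110 = 291
L: 315 − 291 = 24

24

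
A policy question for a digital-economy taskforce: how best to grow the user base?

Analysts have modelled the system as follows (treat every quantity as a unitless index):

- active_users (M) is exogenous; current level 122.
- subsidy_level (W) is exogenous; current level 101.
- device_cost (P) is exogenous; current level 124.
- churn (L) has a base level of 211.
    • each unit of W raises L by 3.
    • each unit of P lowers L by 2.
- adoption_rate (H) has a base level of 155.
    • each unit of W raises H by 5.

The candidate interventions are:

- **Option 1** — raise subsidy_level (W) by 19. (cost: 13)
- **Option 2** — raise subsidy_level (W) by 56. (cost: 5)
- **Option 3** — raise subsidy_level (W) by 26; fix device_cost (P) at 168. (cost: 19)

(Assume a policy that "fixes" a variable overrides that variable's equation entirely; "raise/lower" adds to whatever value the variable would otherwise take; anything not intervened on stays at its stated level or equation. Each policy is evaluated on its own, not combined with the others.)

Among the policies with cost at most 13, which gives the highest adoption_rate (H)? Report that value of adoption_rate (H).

Option 1 (W + 19):
  W = 101 + 19 = 120
  H = 155 + 5·120 = 755
Option 2 (W + 56):
  W = 101 + 56 = 157
  H = 155 + 5·157 = 940
Comparing — Option 1: H=755, Option 2: H=940. Highest is 940 (Option 2).

940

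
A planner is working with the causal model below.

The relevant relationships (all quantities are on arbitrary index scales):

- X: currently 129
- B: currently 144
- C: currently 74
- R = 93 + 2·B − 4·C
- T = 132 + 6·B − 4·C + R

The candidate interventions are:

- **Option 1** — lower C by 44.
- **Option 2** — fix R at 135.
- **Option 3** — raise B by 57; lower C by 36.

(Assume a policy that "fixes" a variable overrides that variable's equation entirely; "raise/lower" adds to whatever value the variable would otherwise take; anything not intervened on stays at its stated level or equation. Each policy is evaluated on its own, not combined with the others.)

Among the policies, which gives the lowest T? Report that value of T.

835

Option 1 (C − 44):
  B = 144
  C = 74 − 44 = 30
  R = 93 + 2·144 − 4·30 = 261
  T = 132 + 6·144 − 4·30 + 261 = 1137
Option 2 (R := 135):
  B = 144
  C = 74
  R = 135
  T = 132 + 6·144 − 4·74 + 135 = 835
Option 3 (B + 57, C − 36):
  B = 144 + 57 = 201
  C = 74 − 36 = 38
  R = 93 + 2·201 − 4·38 = 343
  T = 132 + 6·201 − 4·38 + 343 = 1529
Comparing — Option 1: T=1137, Option 2: T=835, Option 3: T=1529. Lowest is 835 (Option 2).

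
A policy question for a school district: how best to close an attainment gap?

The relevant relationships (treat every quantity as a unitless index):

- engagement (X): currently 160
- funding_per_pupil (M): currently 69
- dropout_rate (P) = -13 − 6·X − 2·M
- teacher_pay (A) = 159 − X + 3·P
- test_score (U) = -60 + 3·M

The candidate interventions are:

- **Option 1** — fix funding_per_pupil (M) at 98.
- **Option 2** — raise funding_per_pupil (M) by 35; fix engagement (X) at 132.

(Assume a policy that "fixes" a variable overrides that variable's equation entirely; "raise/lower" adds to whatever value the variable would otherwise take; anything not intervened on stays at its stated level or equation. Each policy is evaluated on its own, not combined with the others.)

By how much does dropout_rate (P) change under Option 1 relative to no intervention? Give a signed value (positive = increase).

-58

Baseline:
  X = 160
  M = 69
  P = -13 − 6·160 − 2·69 = -1111
Option 1 (M := 98):
  X = 160
  M = 98
  P = -13 − 6·160 − 2·98 = -1169
Change in P: -1169 − (-1111) = -58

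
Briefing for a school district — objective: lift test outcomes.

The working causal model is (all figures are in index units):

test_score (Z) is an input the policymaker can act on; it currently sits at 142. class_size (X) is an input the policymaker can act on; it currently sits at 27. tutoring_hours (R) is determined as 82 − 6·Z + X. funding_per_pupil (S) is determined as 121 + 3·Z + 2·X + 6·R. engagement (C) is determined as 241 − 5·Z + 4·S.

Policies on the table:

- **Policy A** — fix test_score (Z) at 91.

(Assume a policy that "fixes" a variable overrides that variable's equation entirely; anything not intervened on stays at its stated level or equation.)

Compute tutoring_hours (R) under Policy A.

Policy A (Z := 91):
  Z = 91
  X = 27
  R = 82 − 6·91 + 27 = -437

-437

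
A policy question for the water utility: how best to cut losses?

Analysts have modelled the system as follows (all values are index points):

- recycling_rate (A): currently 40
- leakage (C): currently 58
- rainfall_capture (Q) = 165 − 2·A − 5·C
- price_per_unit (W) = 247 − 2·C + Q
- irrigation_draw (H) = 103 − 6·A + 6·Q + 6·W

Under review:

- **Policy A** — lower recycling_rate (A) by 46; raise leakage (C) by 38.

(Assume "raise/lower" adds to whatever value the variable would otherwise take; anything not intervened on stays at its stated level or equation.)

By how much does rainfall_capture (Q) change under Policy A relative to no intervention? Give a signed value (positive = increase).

Baseline:
  A = 40
  C = 58
  Q = 165 − 2·40 − 5·58 = -205
Policy A (A − 46, C + 38):
  A = 40 − 46 = -6
  C = 58 + 38 = 96
  Q = 165 − 2·(-6) − 5·96 = -303
Change in Q: -303 − (-205) = -98

-98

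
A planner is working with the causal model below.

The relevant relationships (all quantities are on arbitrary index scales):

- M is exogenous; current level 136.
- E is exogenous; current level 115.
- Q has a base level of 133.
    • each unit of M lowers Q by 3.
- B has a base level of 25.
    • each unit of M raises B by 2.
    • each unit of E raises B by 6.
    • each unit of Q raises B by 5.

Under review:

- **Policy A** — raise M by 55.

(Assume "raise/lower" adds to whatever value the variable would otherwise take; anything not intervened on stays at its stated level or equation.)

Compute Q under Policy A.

-440

Policy A (M + 55):
  M = 136 + 55 = 191
  Q = 133 − 3·191 = -440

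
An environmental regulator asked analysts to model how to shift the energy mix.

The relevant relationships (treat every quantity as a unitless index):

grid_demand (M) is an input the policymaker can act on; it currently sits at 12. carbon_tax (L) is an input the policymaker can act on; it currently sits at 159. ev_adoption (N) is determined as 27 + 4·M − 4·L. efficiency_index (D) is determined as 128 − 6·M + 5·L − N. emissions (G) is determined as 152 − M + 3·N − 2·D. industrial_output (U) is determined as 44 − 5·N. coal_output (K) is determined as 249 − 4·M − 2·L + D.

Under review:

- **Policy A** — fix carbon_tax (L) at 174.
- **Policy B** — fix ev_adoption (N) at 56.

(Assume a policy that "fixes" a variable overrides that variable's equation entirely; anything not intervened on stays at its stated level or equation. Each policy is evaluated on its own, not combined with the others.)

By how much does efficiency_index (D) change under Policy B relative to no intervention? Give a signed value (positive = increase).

Baseline:
  M = 12
  L = 159
  N = 27 + 4·12 − 4·159 = -561
  D = 128 − 6·12 + 5·159 − (-561) = 1412
Policy B (N := 56):
  M = 12
  L = 159
  N = 56
  D = 128 − 6·12 + 5·159 − 56 = 795
Change in D: 795 − 1412 = -617

-617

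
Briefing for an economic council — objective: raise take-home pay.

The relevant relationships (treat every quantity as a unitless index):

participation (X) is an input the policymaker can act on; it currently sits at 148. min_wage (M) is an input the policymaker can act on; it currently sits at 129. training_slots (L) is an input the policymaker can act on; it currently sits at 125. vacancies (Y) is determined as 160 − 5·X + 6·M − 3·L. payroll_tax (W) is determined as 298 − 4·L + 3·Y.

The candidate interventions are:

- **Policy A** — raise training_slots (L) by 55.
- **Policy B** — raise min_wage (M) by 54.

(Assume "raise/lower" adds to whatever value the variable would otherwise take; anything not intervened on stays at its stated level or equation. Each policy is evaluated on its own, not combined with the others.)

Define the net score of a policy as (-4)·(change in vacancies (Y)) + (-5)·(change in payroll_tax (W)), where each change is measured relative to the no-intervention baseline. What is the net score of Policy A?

4235

Baseline:
  X = 148
  M = 129
  L = 125
  Y = 160 − 5·148 + 6·129 − 3·125 = -181
  W = 298 − 4·125 + 3·(-181) = -745
Policy A (L + 55):
  X = 148
  M = 129
  L = 125 + 55 = 180
  Y = 160 − 5·148 + 6·129 − 3·180 = -346
  W = 298 − 4·180 + 3·(-346) = -1460
ΔY = -346 − (-181) = -165; ΔW = -1460 − (-745) = -715
Score = (-4)·(-165) + (-5)·(-715) = 4235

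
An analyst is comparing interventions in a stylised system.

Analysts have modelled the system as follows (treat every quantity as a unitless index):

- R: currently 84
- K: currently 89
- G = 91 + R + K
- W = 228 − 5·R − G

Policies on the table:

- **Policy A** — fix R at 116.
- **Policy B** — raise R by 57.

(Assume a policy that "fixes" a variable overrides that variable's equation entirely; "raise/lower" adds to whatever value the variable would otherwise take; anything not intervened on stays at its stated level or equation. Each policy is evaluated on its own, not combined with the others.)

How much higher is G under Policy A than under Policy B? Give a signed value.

-25

Policy A (R := 116):
  R = 116
  K = 89
  G = 91 + 116 + 89 = 296
Policy B (R + 57):
  R = 84 + 57 = 141
  K = 89
  G = 91 + 141 + 89 = 321
G: 296 − 321 = -25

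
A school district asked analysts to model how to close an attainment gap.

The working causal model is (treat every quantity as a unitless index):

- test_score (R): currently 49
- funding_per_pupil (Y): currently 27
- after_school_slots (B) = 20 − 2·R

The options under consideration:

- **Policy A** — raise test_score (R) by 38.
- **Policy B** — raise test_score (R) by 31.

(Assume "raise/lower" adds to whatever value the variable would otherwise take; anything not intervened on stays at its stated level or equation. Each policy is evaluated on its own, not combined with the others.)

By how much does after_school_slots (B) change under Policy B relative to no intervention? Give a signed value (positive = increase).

Baseline:
  R = 49
  B = 20 − 2·49 = -78
Policy B (R + 31):
  R = 49 + 31 = 80
  B = 20 − 2·80 = -140
Change in B: -140 − (-78) = -62

-62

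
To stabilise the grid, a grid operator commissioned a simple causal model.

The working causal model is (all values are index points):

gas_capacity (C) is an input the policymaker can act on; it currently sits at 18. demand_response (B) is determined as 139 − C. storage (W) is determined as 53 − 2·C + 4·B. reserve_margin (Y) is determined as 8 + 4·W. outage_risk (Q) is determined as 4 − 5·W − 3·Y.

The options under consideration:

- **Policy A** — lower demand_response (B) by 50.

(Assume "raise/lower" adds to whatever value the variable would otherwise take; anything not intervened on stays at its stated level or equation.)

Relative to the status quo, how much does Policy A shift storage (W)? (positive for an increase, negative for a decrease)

Baseline:
  C = 18
  B = 139 − 18 = 121
  W = 53 − 2·18 + 4·121 = 501
Policy A (B − 50):
  C = 18
  B = 139 − 18 (−50 from intervention) = 71
  W = 53 − 2·18 + 4·71 = 301
Change in W: 301 − 501 = -200

-200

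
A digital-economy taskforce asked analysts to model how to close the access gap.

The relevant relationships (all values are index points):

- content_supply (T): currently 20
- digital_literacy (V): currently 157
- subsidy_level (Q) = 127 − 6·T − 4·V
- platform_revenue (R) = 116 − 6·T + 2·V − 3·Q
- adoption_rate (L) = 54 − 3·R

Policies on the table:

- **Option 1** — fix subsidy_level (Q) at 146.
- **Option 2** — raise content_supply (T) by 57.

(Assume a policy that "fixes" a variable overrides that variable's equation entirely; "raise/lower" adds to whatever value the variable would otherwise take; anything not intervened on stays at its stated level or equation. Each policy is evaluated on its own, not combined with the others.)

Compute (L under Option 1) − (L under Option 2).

Option 1 (Q := 146):
  T = 20
  V = 157
  Q = 146
  R = 116 − 6·20 + 2·157 − 3·146 = -128
  L = 54 − 3·(-128) = 438
Option 2 (T + 57):
  T = 20 + 57 = 77
  V = 157
  Q = 127 − 6·77 − 4·157 = -963
  R = 116 − 6·77 + 2·157 − 3·(-963) = 2857
  L = 54 − 3·2857 = -8517
L: 438 − (-8517) = 8955

8955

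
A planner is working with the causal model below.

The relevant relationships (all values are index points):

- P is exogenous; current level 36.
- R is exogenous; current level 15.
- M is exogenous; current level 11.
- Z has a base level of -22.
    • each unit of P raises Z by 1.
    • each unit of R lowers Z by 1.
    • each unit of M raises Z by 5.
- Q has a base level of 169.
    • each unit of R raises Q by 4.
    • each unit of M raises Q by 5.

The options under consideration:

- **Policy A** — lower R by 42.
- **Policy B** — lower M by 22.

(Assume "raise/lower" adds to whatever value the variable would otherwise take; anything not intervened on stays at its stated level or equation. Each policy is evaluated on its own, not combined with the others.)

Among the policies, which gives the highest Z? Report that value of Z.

Policy A (R − 42):
  P = 36
  R = 15 − 42 = -27
  M = 11
  Z = -22 + 36 − (-27) + 5·11 = 96
Policy B (M − 22):
  P = 36
  R = 15
  M = 11 − 22 = -11
  Z = -22 + 36 − 15 + 5·(-11) = -56
Comparing — Policy A: Z=96, Policy B: Z=-56. Highest is 96 (Policy A).

96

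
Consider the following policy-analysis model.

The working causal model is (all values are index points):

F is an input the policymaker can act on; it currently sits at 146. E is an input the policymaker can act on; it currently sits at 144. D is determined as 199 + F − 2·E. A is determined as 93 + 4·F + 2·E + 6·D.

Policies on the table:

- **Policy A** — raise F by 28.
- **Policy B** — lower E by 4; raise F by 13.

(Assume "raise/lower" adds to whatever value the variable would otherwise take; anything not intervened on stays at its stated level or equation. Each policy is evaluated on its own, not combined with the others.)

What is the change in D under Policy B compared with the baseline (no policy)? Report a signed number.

Baseline:
  F = 146
  E = 144
  D = 199 + 146 − 2·144 = 57
Policy B (E − 4, F + 13):
  F = 146 + 13 = 159
  E = 144 − 4 = 140
  D = 199 + 159 − 2·140 = 78
Change in D: 78 − 57 = 21

21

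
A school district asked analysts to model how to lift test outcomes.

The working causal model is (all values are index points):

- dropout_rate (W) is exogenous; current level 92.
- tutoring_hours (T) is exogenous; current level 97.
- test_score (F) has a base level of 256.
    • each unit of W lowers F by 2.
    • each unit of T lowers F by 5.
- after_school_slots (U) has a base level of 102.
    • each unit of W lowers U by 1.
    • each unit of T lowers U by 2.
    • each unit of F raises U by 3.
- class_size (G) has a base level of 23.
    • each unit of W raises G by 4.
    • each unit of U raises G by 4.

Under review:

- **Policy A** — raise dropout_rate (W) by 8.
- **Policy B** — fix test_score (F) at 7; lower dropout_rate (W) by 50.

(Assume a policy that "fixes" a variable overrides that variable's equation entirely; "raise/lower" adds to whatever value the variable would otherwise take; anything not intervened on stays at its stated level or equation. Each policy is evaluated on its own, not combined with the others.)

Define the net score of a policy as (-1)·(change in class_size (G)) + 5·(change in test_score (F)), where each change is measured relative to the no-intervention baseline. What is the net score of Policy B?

Baseline:
  W = 92
  T = 97
  F = 256 − 2·92 − 5·97 = -413
  U = 102 − 92 − 2·97 + 3·(-413) = -1423
  G = 23 + 4·92 + 4·(-1423) = -5301
Policy B (F := 7, W − 50):
  W = 92 − 50 = 42
  T = 97
  F = 7
  U = 102 − 42 − 2·97 + 3·7 = -113
  G = 23 + 4·42 + 4·(-113) = -261
ΔG = -261 − (-5301) = 5040; ΔF = 7 − (-413) = 420
Score = (-1)·5040 + 5·420 = -2940

-2940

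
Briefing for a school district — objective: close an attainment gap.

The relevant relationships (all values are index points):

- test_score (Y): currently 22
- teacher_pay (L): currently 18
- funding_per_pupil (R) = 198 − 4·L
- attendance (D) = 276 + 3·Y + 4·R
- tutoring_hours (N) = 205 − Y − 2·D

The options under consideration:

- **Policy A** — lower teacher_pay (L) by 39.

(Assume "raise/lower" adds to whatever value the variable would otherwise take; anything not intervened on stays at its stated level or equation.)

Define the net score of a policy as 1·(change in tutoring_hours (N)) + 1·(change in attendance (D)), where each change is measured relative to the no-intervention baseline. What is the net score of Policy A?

-624

Baseline:
  Y = 22
  L = 18
  R = 198 − 4·18 = 126
  D = 276 + 3·22 + 4·126 = 846
  N = 205 − 22 − 2·846 = -1509
Policy A (L − 39):
  Y = 22
  L = 18 − 39 = -21
  R = 198 − 4·(-21) = 282
  D = 276 + 3·22 + 4·282 = 1470
  N = 205 − 22 − 2·1470 = -2757
ΔN = -2757 − (-1509) = -1248; ΔD = 1470 − 846 = 624
Score = 1·(-1248) + 1·624 = -624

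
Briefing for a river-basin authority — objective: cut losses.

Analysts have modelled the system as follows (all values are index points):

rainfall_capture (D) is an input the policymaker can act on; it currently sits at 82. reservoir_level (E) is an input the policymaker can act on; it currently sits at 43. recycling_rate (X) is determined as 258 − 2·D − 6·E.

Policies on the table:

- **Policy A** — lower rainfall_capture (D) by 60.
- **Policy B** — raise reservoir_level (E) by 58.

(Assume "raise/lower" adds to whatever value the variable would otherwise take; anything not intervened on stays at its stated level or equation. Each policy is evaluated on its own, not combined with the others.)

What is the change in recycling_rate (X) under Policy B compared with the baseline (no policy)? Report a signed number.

Baseline:
  D = 82
  E = 43
  X = 258 − 2·82 − 6·43 = -164
Policy B (E + 58):
  D = 82
  E = 43 + 58 = 101
  X = 258 − 2·82 − 6·101 = -512
Change in X: -512 − (-164) = -348

-348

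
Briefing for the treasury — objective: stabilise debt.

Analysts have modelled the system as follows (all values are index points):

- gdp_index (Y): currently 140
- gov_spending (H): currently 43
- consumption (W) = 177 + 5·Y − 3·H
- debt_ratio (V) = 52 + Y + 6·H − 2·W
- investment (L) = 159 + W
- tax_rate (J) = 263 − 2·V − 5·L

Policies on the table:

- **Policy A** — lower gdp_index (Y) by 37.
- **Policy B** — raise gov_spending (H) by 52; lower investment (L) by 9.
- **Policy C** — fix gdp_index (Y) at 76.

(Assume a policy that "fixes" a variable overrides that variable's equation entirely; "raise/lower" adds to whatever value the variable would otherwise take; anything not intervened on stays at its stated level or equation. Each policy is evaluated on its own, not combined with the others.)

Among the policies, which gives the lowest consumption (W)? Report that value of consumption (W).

428

Policy A (Y − 37):
  Y = 140 − 37 = 103
  H = 43
  W = 177 + 5·103 − 3·43 = 563
Policy B (H + 52, L − 9):
  Y = 140
  H = 43 + 52 = 95
  W = 177 + 5·140 − 3·95 = 592
Policy C (Y := 76):
  Y = 76
  H = 43
  W = 177 + 5·76 − 3·43 = 428
Comparing — Policy A: W=563, Policy B: W=592, Policy C: W=428. Lowest is 428 (Policy C).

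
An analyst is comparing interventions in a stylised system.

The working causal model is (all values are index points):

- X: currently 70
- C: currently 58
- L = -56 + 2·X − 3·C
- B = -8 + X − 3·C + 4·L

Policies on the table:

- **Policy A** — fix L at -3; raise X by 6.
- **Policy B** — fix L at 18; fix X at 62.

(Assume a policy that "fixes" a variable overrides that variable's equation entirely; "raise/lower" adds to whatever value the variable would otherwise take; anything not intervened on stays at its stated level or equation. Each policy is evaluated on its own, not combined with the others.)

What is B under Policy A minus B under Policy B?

Policy A (L := -3, X + 6):
  X = 70 + 6 = 76
  C = 58
  L = -3
  B = -8 + 76 − 3·58 + 4·(-3) = -118
Policy B (L := 18, X := 62):
  X = 62
  C = 58
  L = 18
  B = -8 + 62 − 3·58 + 4·18 = -48
B: -118 − (-48) = -70

-70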